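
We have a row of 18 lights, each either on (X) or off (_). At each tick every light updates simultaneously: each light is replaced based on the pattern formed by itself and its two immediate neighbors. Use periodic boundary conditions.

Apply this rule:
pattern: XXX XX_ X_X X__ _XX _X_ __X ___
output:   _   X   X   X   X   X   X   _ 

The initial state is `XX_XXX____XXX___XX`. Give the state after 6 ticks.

_XXX_XX__XX_XX_XX_
XX_XXXXXXXXXXXXXXX
_XXX______________
XX_XX_____________
XXXXXX___________X
_____XX_________XX

_____XX_________XX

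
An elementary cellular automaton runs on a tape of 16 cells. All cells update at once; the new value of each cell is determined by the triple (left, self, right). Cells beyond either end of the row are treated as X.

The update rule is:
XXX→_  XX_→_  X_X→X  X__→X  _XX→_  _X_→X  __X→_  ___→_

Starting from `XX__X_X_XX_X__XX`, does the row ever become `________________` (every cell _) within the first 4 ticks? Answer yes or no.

tick 1: __X_XXXX__XXX___
tick 2: X_XX____X____X__
tick 3: _X__X___XX___XX_
tick 4: XXX_XX____X____X
tick 4 is XXX_XX____X____X, still not uniform _

no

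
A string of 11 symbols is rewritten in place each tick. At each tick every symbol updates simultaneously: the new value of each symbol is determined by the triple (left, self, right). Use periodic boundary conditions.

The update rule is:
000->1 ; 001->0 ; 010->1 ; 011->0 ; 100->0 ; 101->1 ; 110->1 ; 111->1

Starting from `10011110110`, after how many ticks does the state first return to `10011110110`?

10001111011
10100111101
11100011110
01101001111
10111000111
11011010011
11101110001
11110110100
01111011100
00111101101
00011110111
01001111011
11000111101
11010011110
01110001111
10110100111
11011100011
11101101001
11110111000
01111011010
00111101110
10011110110

22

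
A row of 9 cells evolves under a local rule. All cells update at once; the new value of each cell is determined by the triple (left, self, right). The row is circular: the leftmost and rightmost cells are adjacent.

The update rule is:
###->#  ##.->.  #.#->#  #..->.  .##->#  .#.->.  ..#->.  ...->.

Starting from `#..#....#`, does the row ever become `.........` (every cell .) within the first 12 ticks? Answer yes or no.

........#
.........
all cells are . at tick 2

yes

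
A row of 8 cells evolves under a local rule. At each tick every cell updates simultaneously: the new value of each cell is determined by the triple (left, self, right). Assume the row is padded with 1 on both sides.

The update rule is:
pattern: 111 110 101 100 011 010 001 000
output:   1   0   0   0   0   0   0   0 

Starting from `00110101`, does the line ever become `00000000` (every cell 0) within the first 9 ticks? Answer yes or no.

tick 1: 00000000
all cells are 0 at tick 1

yes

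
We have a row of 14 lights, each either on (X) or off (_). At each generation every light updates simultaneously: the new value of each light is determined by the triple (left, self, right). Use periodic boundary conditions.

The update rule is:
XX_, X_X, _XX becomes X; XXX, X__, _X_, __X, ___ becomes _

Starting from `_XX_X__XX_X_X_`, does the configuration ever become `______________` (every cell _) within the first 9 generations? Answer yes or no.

yes

generation 1: _XXX___XXX_X__
generation 2: _X_X___X_XX___
generation 3: __X_____XXX___
generation 4: ________X_X___
generation 5: _________X____
generation 6: ______________
all cells are _ at generation 6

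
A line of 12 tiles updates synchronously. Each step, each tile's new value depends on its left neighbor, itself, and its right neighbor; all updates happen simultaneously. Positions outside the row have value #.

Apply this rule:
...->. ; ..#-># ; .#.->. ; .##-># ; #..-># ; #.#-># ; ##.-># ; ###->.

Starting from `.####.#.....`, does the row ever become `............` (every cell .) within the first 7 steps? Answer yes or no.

##..##.#...#
.######.#.##
##....##.##.
.##..#######
######......
.....##....#
#...####..##
step 7 is #...####..##, still not uniform .

no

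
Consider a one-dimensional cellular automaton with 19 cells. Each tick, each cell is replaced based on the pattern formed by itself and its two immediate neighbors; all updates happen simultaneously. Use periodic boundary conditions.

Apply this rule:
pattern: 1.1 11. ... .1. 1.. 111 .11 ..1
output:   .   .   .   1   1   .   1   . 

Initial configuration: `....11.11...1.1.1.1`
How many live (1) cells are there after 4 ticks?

10

1...1..1.1..1.1.1.1
.1..11.1.11.1.1.1.1
.11.1..1.1..1.1.1.1
.1..11.1.11.1.1.1.1
count of 1: 10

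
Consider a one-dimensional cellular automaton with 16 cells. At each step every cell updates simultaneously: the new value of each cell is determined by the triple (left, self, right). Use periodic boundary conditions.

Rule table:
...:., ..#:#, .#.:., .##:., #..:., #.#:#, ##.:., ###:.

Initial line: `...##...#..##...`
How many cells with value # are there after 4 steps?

3

..#....#..#.....
.#....#..#......
#....#..#.......
....#..#.......#
count of #: 3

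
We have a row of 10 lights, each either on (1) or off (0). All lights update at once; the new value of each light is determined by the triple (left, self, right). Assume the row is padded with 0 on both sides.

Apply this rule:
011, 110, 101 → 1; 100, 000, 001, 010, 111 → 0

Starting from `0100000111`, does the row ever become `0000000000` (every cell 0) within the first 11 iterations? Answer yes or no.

0000000101
0000000010
0000000000
all cells are 0 at iteration 3

yes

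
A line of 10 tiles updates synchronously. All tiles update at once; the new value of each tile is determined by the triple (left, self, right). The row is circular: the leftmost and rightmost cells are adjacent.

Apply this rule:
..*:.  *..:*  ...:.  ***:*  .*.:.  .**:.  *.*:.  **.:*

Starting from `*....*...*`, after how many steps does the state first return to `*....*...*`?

**....*...
.**....*..
..**....*.
...**....*
*...**....
.*...**...
..*...**..
...*...**.
....*...**
*....*...*

10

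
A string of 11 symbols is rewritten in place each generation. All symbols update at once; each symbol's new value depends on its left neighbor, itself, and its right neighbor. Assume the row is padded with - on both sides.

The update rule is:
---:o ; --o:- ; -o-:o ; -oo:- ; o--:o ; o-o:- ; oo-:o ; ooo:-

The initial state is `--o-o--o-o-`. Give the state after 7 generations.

-o-oo-o-o-o

generation 1: o-o-oo-o-oo
generation 2: o-o--o-o--o
generation 3: o-oo-o-oo-o
generation 4: o--o-o--o-o
generation 5: oo-o-oo-o-o
generation 6: -o-o--o-o-o
generation 7: -o-oo-o-o-o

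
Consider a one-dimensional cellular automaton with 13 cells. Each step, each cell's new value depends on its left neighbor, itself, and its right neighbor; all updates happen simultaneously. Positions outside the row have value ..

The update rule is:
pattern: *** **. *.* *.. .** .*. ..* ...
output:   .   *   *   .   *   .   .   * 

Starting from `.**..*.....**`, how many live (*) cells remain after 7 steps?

.**....***.**
.**.**.*.****
.******.**..*
.*....****...
...**.*..*.**
**.***....***
****.*.**.*.*
count of *: 9

9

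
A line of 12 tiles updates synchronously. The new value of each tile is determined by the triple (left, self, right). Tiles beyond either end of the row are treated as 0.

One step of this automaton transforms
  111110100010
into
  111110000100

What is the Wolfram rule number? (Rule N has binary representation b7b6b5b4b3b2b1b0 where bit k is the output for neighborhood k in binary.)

position 1: 111 → 1  (bit 7 = 1)
position 4: 110 → 1  (bit 6 = 1)
position 5: 101 → 0  (bit 5 = 0)
position 7: 100 → 0  (bit 4 = 0)
position 0: 011 → 1  (bit 3 = 1)
position 6: 010 → 0  (bit 2 = 0)
position 9: 001 → 1  (bit 1 = 1)
position 8: 000 → 0  (bit 0 = 0)
bits b7..b0 = 11001010 = 202

202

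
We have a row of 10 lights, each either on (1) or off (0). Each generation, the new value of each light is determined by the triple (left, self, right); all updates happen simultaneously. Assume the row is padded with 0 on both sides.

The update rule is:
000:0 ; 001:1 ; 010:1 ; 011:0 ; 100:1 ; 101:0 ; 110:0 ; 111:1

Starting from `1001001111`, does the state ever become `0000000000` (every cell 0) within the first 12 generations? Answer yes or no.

1111110110
0111100001
1011010011
1000011100
1100101010
0011101011
0101001000
1101111100
0000111010
0001010011
0011011100
0100001010
generation 12 is 0100001010, still not uniform 0

no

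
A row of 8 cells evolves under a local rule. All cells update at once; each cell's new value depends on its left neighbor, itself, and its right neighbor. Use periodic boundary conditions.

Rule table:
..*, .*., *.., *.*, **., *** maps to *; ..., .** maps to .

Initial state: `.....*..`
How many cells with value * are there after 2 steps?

4

....***.
...*.***
count of *: 4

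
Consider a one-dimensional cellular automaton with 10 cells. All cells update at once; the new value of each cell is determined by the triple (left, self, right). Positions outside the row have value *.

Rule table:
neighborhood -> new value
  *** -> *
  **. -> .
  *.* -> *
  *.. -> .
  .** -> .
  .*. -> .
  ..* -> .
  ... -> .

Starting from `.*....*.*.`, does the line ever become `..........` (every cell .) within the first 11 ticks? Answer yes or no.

yes

*......*.*
........*.
.........*
..........
all cells are . at tick 4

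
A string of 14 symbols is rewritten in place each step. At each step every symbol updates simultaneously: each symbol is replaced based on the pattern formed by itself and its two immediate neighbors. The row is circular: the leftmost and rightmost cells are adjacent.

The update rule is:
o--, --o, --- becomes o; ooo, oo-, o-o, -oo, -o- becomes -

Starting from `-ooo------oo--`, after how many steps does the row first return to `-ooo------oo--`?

step 1: o---oooooo--oo
step 2: -ooo------oo--

2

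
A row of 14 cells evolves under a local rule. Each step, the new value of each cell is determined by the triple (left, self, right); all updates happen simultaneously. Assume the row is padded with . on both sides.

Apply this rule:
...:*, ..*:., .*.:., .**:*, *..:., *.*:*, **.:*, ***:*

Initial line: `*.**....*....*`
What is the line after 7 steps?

step 1: .***.**...**..
step 2: .******.*.**.*
step 3: .*******.****.
step 4: .************.
step 5: .************.  (fixed point — unchanged through step 7)

.************.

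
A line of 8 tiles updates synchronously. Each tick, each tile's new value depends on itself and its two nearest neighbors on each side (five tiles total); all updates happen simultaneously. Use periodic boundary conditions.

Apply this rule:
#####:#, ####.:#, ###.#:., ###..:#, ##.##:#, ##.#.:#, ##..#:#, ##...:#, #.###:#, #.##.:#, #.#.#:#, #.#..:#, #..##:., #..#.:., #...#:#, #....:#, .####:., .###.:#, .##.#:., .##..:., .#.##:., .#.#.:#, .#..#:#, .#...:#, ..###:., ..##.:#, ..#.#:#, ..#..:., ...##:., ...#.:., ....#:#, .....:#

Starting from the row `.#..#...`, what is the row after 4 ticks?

..#..###
#..#..##
##..#..#
###..#..

###..#..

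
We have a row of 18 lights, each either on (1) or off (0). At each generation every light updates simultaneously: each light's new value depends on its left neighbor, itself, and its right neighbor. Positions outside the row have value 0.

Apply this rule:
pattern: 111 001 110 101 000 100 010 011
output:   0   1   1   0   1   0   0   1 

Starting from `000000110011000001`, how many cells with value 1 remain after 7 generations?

generation 1: 111111110111011110
generation 2: 100000010101010010
generation 3: 001111100000000100
generation 4: 111000101111111001
generation 5: 101011001000001010
generation 6: 000011010011110000
generation 7: 111111000110010111
count of 1: 12

12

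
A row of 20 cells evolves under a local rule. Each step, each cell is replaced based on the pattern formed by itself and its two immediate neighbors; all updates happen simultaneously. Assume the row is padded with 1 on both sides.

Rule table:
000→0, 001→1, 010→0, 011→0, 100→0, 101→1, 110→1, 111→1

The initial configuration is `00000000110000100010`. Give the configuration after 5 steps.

00010100010001010101

step 1: 00000001010001000101
step 2: 00000010100010001010
step 3: 00000101000100010101
step 4: 00001010001000101010
step 5: 00010100010001010101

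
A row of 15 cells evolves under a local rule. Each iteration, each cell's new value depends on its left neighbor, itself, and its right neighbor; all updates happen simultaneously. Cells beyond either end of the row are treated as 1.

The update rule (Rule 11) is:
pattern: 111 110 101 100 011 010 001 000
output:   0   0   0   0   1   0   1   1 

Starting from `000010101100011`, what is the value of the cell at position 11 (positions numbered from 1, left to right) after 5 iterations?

0

011100001001110
010001110011000
000111000110011
011100011100110
010001110001100
position 11 holds 0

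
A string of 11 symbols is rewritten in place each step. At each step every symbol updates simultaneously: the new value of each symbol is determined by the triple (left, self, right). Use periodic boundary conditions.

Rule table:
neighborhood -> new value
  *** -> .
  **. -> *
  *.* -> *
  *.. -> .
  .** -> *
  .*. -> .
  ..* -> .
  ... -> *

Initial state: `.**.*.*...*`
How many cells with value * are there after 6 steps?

****.*..*..
*..**......
...**.****.
**.****..*.
****..*...*
...*....*.*
count of *: 3

3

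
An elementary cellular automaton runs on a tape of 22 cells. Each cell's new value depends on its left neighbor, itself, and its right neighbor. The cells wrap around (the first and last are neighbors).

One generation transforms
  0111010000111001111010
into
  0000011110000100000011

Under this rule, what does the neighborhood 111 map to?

0

At position 2 the neighborhood is 111; the next row has 0 there.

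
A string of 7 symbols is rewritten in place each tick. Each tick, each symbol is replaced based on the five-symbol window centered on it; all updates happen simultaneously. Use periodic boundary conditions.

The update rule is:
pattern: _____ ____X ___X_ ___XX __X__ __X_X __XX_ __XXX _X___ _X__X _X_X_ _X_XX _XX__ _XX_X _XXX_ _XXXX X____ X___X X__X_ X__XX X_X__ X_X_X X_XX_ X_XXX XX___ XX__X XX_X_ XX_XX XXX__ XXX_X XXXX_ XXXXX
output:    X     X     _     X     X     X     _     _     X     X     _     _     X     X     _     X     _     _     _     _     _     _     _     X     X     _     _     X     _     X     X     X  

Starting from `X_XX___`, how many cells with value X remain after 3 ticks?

tick 1: X__XX__
tick 2: XX__X__
tick 3: _X__XX_
count of X: 3

3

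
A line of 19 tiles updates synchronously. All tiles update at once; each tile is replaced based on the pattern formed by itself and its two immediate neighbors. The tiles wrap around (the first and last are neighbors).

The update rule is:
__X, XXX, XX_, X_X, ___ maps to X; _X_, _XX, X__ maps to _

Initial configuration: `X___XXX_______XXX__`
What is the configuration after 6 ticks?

__XX_XX_XXXXXX_XX_X
_X_XX_XX_XXXXXX_XX_
X_X_XX_XX_XXXXXX_X_
_X_X_XX_XX_XXXXXX_X
X_X_X_XX_XX_XXXXXX_
_X_X_X_XX_XX_XXXXXX

_X_X_X_XX_XX_XXXXXX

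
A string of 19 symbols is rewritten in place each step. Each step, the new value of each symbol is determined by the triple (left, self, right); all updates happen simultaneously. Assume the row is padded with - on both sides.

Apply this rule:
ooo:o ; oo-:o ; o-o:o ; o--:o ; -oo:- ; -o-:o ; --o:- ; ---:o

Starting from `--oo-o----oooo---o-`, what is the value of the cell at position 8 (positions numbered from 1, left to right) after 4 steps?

o

o--oooooo--ooooo-oo
oo--oooooo--ooooo-o
-oo--oooooo--oooooo
--oo--oooooo--ooooo
position 8 holds o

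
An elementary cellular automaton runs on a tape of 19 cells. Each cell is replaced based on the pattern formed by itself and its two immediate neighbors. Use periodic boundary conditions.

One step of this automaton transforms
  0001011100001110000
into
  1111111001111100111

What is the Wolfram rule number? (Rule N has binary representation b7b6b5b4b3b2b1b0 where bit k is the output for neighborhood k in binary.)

position 6: 111 → 1  (bit 7 = 1)
position 7: 110 → 0  (bit 6 = 0)
position 4: 101 → 1  (bit 5 = 1)
position 8: 100 → 0  (bit 4 = 0)
position 5: 011 → 1  (bit 3 = 1)
position 3: 010 → 1  (bit 2 = 1)
position 2: 001 → 1  (bit 1 = 1)
position 0: 000 → 1  (bit 0 = 1)
bits b7..b0 = 10101111 = 175

175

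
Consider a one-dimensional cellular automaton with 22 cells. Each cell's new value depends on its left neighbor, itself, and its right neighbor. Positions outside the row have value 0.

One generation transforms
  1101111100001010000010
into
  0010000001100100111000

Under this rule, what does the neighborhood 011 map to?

At position 0 the neighborhood is 011; the next row has 0 there.

0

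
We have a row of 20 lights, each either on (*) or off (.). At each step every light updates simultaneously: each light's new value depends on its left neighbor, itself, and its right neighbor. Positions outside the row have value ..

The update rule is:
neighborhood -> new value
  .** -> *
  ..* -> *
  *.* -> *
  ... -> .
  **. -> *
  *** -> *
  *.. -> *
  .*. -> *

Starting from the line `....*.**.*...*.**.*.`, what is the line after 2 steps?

..******************

...********.********
..******************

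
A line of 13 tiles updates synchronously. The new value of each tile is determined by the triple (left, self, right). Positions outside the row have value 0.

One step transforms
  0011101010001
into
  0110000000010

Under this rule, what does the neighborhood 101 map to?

0

At position 5 the neighborhood is 101; the next row has 0 there.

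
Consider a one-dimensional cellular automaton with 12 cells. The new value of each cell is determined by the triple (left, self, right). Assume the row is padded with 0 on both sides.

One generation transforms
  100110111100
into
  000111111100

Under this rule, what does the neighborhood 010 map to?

0

At position 0 the neighborhood is 010; the next row has 0 there.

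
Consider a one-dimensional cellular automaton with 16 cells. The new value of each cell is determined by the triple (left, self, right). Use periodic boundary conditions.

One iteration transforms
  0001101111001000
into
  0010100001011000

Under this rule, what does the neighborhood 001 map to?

At position 2 the neighborhood is 001; the next row has 1 there.

1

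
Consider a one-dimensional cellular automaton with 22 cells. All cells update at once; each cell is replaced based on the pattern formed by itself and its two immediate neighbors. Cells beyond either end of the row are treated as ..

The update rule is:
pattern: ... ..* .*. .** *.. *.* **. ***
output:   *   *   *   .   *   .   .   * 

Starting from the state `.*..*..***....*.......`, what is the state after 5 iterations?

*******.*.************
.*****..*..**********.
*.***.*****.********.*
*..*...***...******..*
*******.*.***.****.***

*******.*.***.****.***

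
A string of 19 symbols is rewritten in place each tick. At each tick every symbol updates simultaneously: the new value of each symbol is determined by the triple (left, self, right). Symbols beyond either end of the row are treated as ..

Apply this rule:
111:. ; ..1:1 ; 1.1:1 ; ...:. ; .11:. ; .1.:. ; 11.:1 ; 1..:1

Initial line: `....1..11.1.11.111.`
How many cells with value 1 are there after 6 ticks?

11

tick 1: ...1.11.11.1.11..11
tick 2: ..1.1.11.11.1.111.1
tick 3: .1.1.1.11.11.1..11.
tick 4: 1.1.1.1.11.11.11.11
tick 5: .1.1.1.1.11.11.11.1
tick 6: 1.1.1.1.1.11.11.11.
count of 1: 11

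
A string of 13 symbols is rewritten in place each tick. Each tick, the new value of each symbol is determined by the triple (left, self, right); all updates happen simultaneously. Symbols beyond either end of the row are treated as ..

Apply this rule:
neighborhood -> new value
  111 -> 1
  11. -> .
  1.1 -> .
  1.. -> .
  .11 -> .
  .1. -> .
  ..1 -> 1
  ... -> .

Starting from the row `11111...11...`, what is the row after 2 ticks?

1.1...1......

.111...1.....
1.1...1......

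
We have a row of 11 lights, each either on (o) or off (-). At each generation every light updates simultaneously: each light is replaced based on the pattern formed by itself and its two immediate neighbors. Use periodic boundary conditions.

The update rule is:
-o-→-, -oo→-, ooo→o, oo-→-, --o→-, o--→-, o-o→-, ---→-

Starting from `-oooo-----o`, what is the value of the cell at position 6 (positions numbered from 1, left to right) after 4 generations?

--oo-------
-----------
-----------  (fixed point — unchanged through generation 4)
position 6 holds -

-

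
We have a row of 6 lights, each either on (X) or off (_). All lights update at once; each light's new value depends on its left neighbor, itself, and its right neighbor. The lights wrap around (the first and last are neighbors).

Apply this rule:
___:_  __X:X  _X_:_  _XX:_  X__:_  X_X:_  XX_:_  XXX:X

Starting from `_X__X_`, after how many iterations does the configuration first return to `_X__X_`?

iteration 1: X__X__
iteration 2: __X__X
iteration 3: _X__X_

3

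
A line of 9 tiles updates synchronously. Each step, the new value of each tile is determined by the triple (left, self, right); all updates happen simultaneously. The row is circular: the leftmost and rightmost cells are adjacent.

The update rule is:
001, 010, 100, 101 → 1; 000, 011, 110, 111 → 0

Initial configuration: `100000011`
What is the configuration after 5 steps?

010000100
111001110
000110001
101001011
011111100

011111100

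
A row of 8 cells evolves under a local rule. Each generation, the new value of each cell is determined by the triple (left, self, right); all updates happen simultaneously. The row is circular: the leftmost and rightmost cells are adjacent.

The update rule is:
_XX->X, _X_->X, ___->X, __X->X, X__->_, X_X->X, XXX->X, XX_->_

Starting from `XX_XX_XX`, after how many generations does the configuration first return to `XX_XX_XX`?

X_XX_XXX
_XX_XXXX
XX_XXXX_
X_XXXX_X
_XXXX_XX
XXXX_XX_
XXX_XX_X
XX_XX_XX

8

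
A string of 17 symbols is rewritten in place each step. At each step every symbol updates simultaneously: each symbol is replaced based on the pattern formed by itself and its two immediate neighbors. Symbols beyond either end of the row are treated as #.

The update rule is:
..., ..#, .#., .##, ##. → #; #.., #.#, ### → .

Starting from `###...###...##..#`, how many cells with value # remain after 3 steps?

9

..#.###.#.####.##
.##.#.#.#.#..#.#.
.##.#.#.#.#.##.#.
count of #: 9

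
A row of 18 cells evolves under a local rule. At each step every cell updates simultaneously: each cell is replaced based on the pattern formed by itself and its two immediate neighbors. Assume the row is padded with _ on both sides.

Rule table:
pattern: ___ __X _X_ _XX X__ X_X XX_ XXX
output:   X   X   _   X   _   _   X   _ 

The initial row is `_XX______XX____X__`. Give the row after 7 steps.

XXX__X_XXX__XX__X_

XXX_XXXXXXX_XXX__X
X_X_X_____X_X_X_X_
______XXXX________
XXXXXXX__X_XXXXXXX
X_____X_X__X_____X
__XXXX____X__XXXX_
XXX__X_XXX__XX__X_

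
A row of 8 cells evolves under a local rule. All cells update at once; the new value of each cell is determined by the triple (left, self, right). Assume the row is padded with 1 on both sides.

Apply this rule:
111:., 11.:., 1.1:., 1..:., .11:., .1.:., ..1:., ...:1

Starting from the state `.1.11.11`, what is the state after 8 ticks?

........
.111111.
........  (repeats tick 1; period 2)
tick 8: .111111.

.111111.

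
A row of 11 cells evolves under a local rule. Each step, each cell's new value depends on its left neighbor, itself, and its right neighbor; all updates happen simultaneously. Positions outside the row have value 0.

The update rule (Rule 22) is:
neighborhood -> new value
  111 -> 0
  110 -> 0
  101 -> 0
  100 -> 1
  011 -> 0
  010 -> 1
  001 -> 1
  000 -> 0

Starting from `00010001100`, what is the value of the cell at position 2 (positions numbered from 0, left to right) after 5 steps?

1

step 1: 00111010010
step 2: 01000011111
step 3: 11100100000
step 4: 00011110000
step 5: 00100001000
position 2 holds 1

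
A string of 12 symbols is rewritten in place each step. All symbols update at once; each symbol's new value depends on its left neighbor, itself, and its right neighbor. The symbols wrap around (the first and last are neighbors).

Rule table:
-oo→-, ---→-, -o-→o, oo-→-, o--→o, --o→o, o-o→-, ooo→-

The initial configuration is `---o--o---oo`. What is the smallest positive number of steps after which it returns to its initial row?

step 1: o-oooooo-o--
step 2: o--------ooo
step 3: -o------o---
step 4: ooo----ooo--
step 5: ---o--o---oo

5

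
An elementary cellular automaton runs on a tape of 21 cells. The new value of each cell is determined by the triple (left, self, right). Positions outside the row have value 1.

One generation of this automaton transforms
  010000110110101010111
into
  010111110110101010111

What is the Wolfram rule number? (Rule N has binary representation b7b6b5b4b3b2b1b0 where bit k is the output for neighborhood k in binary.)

207

position 19: 111 → 1  (bit 7 = 1)
position 7: 110 → 1  (bit 6 = 1)
position 0: 101 → 0  (bit 5 = 0)
position 2: 100 → 0  (bit 4 = 0)
position 6: 011 → 1  (bit 3 = 1)
position 1: 010 → 1  (bit 2 = 1)
position 5: 001 → 1  (bit 1 = 1)
position 3: 000 → 1  (bit 0 = 1)
bits b7..b0 = 11001111 = 207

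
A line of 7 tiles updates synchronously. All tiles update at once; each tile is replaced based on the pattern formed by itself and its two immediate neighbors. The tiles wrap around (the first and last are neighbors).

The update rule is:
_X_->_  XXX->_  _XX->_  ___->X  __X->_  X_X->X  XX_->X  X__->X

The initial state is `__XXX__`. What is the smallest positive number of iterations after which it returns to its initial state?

iteration 1: X___XXX
iteration 2: XXX____
iteration 3: __XXXX_
iteration 4: X____XX
iteration 5: XXXX___
iteration 6: ___XXX_
iteration 7: XX___XX
iteration 8: _XXX___
iteration 9: ___XXXX
iteration 10: XX____X
iteration 11: _XXXX__
iteration 12: ____XXX
iteration 13: XXX___X
iteration 14: __XXX__

14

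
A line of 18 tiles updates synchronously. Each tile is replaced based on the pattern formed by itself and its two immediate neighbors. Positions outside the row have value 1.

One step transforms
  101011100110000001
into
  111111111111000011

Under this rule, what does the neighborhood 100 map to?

At position 7 the neighborhood is 100; the next row has 1 there.

1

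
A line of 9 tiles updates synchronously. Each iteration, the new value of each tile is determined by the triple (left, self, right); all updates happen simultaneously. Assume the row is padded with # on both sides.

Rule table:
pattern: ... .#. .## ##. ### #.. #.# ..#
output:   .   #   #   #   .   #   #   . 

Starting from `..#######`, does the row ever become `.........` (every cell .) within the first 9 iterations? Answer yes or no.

no

#.#......
####.....
...##....
#..###...
##.#.##..
.#######.
##.....##
.##....#.
####...##
iteration 9 is ####...##, still not uniform .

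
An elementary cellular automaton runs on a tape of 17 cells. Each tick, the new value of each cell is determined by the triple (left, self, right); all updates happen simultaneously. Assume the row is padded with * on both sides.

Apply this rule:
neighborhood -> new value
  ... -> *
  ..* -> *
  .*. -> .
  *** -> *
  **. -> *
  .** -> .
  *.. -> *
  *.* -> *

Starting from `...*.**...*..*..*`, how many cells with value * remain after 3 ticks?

13

***.*.****.**.**.
****.*.****.**.**
*****.*.****.**.*
count of *: 13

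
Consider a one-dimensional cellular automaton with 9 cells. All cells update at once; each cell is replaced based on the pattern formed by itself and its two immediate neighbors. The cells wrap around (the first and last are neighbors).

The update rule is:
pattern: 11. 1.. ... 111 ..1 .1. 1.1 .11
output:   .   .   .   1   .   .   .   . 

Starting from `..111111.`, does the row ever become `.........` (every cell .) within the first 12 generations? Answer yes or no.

yes

...1111..
....11...
.........
all cells are . at generation 3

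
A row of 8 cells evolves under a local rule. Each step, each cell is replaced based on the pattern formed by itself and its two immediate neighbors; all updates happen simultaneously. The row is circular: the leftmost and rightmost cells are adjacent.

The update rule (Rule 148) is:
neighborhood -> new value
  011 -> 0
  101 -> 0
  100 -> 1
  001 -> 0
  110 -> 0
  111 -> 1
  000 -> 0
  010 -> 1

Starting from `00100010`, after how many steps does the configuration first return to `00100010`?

step 1: 00110011
step 2: 10001000
step 3: 11001100
step 4: 00100010

4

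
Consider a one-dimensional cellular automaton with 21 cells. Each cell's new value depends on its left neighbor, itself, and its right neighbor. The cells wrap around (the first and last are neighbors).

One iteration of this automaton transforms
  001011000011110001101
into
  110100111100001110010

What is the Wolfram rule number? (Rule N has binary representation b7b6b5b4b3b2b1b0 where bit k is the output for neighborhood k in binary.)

51

position 11: 111 → 0  (bit 7 = 0)
position 5: 110 → 0  (bit 6 = 0)
position 3: 101 → 1  (bit 5 = 1)
position 0: 100 → 1  (bit 4 = 1)
position 4: 011 → 0  (bit 3 = 0)
position 2: 010 → 0  (bit 2 = 0)
position 1: 001 → 1  (bit 1 = 1)
position 7: 000 → 1  (bit 0 = 1)
bits b7..b0 = 00110011 = 51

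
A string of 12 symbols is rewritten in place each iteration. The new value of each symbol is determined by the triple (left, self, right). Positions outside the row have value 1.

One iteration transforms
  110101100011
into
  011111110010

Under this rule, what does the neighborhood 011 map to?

At position 5 the neighborhood is 011; the next row has 1 there.

1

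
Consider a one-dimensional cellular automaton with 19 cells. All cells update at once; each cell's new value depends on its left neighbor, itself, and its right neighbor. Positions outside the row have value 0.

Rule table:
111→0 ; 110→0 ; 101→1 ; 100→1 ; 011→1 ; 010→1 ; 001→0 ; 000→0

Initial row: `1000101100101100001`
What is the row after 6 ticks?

1100111010111010001
1010100111100111001
1111110100010100101
1000001110011110111
1100001001010001100
1010001101111001010

1010001101111001010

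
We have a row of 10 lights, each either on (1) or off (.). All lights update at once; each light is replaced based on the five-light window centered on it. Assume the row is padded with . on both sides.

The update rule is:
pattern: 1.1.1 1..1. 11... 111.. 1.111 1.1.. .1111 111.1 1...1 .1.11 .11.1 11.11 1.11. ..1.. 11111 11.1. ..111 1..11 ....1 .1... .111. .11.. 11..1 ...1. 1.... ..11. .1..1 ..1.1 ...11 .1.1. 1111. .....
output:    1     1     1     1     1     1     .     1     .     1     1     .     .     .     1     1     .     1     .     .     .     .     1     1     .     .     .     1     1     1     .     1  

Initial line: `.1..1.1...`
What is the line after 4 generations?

generation 1: 1..1111..1
generation 2: ..1...111.
generation 3: .1...1..11
generation 4: 1...1..1..

1...1..1..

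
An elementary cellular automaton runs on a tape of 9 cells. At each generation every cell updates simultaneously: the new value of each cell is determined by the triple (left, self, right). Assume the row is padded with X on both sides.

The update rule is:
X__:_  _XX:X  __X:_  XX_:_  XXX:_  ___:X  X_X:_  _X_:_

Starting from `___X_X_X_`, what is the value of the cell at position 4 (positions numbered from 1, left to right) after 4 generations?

_

generation 1: _X_______
generation 2: ___XXXXX_
generation 3: _X_X_____
generation 4: _____XXX_
position 4 holds _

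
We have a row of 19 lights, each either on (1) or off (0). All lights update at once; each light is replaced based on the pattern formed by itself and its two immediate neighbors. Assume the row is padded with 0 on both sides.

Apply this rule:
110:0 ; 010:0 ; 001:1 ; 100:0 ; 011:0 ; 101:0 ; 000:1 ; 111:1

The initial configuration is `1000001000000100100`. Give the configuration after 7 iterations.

0000010010001001001

0011110011111001001
1101100101110010010
0000001000100100100
1111110011001001001
0111100100010010010
1011001001100100100
0000010010001001001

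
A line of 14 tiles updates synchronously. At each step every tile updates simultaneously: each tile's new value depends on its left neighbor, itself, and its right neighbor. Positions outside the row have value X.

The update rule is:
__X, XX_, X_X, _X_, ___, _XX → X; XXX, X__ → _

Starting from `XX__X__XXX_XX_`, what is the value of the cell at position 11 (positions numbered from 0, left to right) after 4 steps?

X

step 1: _X_XX_XX_XXXXX
step 2: XXXXXXXXXX____
step 3: _________X_XXX
step 4: _XXXXXXXXXXX__
position 11 holds X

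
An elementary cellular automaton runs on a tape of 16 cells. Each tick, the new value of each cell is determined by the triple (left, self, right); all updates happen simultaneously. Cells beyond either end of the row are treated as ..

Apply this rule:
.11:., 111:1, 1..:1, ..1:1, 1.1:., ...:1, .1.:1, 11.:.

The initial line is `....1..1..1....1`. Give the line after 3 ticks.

1111111111111111
.11111111111111.
1.111111111111.1

1.111111111111.1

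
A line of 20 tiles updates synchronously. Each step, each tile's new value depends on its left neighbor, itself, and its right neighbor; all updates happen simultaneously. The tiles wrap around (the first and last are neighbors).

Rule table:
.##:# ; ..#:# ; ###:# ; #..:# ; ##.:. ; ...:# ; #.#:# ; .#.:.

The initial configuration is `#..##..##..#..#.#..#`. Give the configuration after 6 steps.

###.##.##.#.###.###.

.###.###.##.##.#.###
###.###.##.##.#.###.
##.###.##.##.#.###.#
#.###.##.##.#.###.##
.###.##.##.#.###.###
###.##.##.#.###.###.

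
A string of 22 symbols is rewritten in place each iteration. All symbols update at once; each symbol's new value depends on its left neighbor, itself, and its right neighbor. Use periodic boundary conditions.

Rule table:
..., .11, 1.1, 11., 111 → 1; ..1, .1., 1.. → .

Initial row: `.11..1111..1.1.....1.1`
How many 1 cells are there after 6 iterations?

18

111..1111...1..111..1.
111..1111.1....111...1
111..11111..11.111.1.1
111..11111..1111111.11
111..11111..1111111111
111..11111..1111111111
count of 1: 18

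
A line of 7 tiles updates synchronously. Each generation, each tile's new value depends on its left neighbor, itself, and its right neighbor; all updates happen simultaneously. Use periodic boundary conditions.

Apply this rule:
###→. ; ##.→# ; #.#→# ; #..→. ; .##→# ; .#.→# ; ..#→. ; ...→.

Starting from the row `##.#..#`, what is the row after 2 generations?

##.#..#

.###..#
##.#..#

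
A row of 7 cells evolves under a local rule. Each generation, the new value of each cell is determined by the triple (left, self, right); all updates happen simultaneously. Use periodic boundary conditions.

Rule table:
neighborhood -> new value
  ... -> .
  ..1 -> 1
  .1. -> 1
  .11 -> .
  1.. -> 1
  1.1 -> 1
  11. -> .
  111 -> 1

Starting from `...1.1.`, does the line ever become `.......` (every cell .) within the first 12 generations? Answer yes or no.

..11111
11.111.
..1.1.1
1111111
1111111  (fixed point — unchanged through generation 12)
generation 12 is 1111111, still not uniform .

no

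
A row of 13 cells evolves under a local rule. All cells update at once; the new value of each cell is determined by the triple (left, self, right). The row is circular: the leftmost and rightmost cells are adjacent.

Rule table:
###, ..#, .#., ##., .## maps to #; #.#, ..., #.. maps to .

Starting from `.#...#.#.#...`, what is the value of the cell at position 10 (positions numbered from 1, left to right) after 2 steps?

step 1: ##..##.#.#...
step 2: ##.###.#.#..#
position 10 holds #

#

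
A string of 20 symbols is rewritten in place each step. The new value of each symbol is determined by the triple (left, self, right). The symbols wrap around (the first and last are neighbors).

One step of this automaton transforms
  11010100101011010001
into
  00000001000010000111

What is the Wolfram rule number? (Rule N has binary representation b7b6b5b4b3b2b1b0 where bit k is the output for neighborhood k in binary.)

11

position 0: 111 → 0  (bit 7 = 0)
position 1: 110 → 0  (bit 6 = 0)
position 2: 101 → 0  (bit 5 = 0)
position 6: 100 → 0  (bit 4 = 0)
position 12: 011 → 1  (bit 3 = 1)
position 3: 010 → 0  (bit 2 = 0)
position 7: 001 → 1  (bit 1 = 1)
position 17: 000 → 1  (bit 0 = 1)
bits b7..b0 = 00001011 = 11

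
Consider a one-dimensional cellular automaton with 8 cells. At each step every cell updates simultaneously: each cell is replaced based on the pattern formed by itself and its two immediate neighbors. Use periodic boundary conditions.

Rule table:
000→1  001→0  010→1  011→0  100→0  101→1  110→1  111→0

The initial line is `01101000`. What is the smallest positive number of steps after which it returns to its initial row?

16

00111011
00001101
01100111
10100001
11101100
00110100
10011101
10000110
10110011
11010000
01110110
00011010
11001110
01000011
11011001
01101000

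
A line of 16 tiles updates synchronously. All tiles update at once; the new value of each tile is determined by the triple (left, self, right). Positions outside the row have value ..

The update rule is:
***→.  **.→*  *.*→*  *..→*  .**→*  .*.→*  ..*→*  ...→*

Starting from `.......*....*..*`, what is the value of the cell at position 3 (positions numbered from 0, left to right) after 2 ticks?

****************
*..............*
position 3 holds .

.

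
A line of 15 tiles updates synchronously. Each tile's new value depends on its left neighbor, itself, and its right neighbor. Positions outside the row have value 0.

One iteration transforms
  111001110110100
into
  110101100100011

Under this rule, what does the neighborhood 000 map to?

At position 14 the neighborhood is 000; the next row has 1 there.

1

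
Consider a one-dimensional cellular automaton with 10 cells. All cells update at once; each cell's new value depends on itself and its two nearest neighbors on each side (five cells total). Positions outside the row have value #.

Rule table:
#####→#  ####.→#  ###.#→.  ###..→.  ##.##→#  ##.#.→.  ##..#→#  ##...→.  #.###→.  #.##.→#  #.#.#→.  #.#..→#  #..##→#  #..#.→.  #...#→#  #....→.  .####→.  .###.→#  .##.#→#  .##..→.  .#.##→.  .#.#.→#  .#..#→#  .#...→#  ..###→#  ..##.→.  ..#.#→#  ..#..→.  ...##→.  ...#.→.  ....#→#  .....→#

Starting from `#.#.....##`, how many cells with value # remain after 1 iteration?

iteration 1: ..##.##.#.
count of #: 5

5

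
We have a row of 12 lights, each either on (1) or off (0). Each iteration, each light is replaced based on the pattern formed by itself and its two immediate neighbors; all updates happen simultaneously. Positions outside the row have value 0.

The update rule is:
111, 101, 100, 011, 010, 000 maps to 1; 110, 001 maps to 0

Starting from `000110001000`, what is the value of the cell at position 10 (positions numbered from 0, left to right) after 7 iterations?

110101101111
101111011110
111110111101
111101111011
111011110110
110111101101
101111011011
position 10 holds 1

1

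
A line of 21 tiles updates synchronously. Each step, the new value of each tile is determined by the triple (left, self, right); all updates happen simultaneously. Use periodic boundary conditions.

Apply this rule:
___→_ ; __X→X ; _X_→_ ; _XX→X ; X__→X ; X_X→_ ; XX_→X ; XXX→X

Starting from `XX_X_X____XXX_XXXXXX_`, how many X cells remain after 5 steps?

19

step 1: XX____X__XXXX_XXXXXX_
step 2: XXX__X_XXXXXX_XXXXXX_
step 3: XXXXX__XXXXXX_XXXXXX_
step 4: XXXXXXXXXXXXX_XXXXXX_
step 5: XXXXXXXXXXXXX_XXXXXX_
count of X: 19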